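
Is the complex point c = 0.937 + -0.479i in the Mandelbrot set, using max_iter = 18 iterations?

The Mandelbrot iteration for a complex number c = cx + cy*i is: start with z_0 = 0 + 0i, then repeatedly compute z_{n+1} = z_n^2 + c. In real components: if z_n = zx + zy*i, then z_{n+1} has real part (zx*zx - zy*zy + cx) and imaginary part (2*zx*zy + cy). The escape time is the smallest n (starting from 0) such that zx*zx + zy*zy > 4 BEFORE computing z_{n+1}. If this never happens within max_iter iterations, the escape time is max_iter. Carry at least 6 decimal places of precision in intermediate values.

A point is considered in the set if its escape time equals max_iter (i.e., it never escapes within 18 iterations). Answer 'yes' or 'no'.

Answer: no

Derivation:
z_0 = 0 + 0i, c = 0.9370 + -0.4790i
Iter 1: z = 0.9370 + -0.4790i, |z|^2 = 1.1074
Iter 2: z = 1.5855 + -1.3766i, |z|^2 = 4.4091
Escaped at iteration 2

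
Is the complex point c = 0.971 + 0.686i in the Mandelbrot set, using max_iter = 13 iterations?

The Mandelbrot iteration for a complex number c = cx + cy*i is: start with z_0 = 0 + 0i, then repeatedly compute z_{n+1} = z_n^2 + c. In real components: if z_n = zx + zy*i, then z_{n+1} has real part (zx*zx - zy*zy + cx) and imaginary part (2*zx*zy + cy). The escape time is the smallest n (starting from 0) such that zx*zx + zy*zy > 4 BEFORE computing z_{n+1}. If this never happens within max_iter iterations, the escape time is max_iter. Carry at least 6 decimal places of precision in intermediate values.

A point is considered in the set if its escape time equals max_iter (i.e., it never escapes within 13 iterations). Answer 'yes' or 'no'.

Answer: no

Derivation:
z_0 = 0 + 0i, c = 0.9710 + 0.6860i
Iter 1: z = 0.9710 + 0.6860i, |z|^2 = 1.4134
Iter 2: z = 1.4432 + 2.0182i, |z|^2 = 6.1561
Escaped at iteration 2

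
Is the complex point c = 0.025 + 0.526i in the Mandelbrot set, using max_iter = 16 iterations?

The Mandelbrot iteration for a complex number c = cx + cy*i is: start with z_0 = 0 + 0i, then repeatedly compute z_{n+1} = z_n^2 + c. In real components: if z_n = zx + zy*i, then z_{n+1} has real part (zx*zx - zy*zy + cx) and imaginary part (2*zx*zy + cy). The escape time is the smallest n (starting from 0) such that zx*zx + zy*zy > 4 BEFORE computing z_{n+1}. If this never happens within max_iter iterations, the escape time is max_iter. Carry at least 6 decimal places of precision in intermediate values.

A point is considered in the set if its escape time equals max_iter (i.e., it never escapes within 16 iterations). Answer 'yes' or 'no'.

Answer: yes

Derivation:
z_0 = 0 + 0i, c = 0.0250 + 0.5260i
Iter 1: z = 0.0250 + 0.5260i, |z|^2 = 0.2773
Iter 2: z = -0.2511 + 0.5523i, |z|^2 = 0.3681
Iter 3: z = -0.2170 + 0.2487i, |z|^2 = 0.1089
Iter 4: z = 0.0102 + 0.4181i, |z|^2 = 0.1749
Iter 5: z = -0.1497 + 0.5346i, |z|^2 = 0.3082
Iter 6: z = -0.2384 + 0.3660i, |z|^2 = 0.1908
Iter 7: z = -0.0521 + 0.3515i, |z|^2 = 0.1263
Iter 8: z = -0.0959 + 0.4894i, |z|^2 = 0.2487
Iter 9: z = -0.2053 + 0.4322i, |z|^2 = 0.2289
Iter 10: z = -0.1196 + 0.3486i, |z|^2 = 0.1358
Iter 11: z = -0.0822 + 0.4426i, |z|^2 = 0.2026
Iter 12: z = -0.1641 + 0.4533i, |z|^2 = 0.2324
Iter 13: z = -0.1535 + 0.3772i, |z|^2 = 0.1659
Iter 14: z = -0.0937 + 0.4102i, |z|^2 = 0.1770
Iter 15: z = -0.1345 + 0.4491i, |z|^2 = 0.2198
Did not escape in 16 iterations → in set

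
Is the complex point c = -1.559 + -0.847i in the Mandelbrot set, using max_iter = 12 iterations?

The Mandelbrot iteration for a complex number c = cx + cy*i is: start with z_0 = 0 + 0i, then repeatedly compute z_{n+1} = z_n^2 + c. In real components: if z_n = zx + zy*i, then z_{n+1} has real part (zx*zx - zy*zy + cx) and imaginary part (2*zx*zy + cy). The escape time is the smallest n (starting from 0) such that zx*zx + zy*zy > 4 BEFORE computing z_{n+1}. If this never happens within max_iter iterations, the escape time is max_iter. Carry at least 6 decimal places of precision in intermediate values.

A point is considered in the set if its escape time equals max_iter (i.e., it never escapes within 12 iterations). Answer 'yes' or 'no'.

z_0 = 0 + 0i, c = -1.5590 + -0.8470i
Iter 1: z = -1.5590 + -0.8470i, |z|^2 = 3.1479
Iter 2: z = 0.1541 + 1.7939i, |z|^2 = 3.2420
Iter 3: z = -4.7535 + -0.2942i, |z|^2 = 22.6824
Escaped at iteration 3

Answer: no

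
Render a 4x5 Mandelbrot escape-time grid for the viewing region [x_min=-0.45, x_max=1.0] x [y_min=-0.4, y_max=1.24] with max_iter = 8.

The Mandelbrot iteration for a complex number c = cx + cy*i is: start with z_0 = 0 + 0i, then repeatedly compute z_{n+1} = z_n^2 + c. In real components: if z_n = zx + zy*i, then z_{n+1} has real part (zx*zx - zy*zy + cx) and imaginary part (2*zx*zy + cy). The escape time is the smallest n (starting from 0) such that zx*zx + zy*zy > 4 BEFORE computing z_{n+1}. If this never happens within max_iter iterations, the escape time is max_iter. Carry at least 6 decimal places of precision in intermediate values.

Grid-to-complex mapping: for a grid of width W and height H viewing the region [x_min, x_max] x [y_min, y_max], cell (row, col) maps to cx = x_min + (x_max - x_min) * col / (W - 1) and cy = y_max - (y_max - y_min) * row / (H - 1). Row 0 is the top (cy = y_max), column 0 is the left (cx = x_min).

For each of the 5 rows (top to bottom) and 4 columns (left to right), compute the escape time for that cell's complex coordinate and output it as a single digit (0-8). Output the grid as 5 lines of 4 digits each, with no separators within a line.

Answer: 3222
5832
8852
8852
8852

Derivation:
(row=0, col=0): c = -0.4500 + 1.2400i → escape time 3
(row=0, col=1): c = 0.0333 + 1.2400i → escape time 2
(row=0, col=2): c = 0.5167 + 1.2400i → escape time 2
(row=0, col=3): c = 1.0000 + 1.2400i → escape time 2
(row=1, col=0): c = -0.4500 + 0.8300i → escape time 5
(row=1, col=1): c = 0.0333 + 0.8300i → escape time 8
(row=1, col=2): c = 0.5167 + 0.8300i → escape time 3
(row=1, col=3): c = 1.0000 + 0.8300i → escape time 2
(row=2, col=0): c = -0.4500 + 0.4200i → escape time 8
(row=2, col=1): c = 0.0333 + 0.4200i → escape time 8
(row=2, col=2): c = 0.5167 + 0.4200i → escape time 5
(row=2, col=3): c = 1.0000 + 0.4200i → escape time 2
(row=3, col=0): c = -0.4500 + 0.0100i → escape time 8
(row=3, col=1): c = 0.0333 + 0.0100i → escape time 8
(row=3, col=2): c = 0.5167 + 0.0100i → escape time 5
(row=3, col=3): c = 1.0000 + 0.0100i → escape time 2
(row=4, col=0): c = -0.4500 + -0.4000i → escape time 8
(row=4, col=1): c = 0.0333 + -0.4000i → escape time 8
(row=4, col=2): c = 0.5167 + -0.4000i → escape time 5
(row=4, col=3): c = 1.0000 + -0.4000i → escape time 2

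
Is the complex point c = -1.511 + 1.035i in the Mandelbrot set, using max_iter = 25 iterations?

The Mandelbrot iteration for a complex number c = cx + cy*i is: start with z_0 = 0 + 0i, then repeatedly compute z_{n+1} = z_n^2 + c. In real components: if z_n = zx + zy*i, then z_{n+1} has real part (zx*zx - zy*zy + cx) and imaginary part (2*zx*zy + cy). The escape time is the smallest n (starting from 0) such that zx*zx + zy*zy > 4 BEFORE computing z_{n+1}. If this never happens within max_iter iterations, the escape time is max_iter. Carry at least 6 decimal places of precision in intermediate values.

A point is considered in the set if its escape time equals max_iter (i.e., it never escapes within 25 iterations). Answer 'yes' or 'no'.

Answer: no

Derivation:
z_0 = 0 + 0i, c = -1.5110 + 1.0350i
Iter 1: z = -1.5110 + 1.0350i, |z|^2 = 3.3543
Iter 2: z = -0.2991 + -2.0928i, |z|^2 = 4.4691
Escaped at iteration 2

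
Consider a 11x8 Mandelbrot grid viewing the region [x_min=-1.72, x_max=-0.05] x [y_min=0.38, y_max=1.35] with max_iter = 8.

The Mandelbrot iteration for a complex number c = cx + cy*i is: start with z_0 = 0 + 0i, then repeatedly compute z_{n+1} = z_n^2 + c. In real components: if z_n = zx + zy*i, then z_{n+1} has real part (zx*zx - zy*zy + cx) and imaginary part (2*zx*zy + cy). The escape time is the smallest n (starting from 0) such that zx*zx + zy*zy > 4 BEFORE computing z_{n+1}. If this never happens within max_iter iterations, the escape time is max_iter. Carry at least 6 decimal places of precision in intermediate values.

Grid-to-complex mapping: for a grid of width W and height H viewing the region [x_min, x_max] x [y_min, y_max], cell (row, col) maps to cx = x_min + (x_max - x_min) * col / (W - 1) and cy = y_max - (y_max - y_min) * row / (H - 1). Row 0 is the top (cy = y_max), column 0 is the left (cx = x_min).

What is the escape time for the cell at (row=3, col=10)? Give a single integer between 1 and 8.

z_0 = 0 + 0i, c = -0.0500 + 0.9343i
Iter 1: z = -0.0500 + 0.9343i, |z|^2 = 0.8754
Iter 2: z = -0.9204 + 0.8409i, |z|^2 = 1.5542
Iter 3: z = 0.0901 + -0.6135i, |z|^2 = 0.3846
Iter 4: z = -0.4183 + 0.8238i, |z|^2 = 0.8536
Iter 5: z = -0.5536 + 0.2451i, |z|^2 = 0.3665
Iter 6: z = 0.1964 + 0.6629i, |z|^2 = 0.4780
Iter 7: z = -0.4509 + 1.1947i, |z|^2 = 1.6305

Answer: 8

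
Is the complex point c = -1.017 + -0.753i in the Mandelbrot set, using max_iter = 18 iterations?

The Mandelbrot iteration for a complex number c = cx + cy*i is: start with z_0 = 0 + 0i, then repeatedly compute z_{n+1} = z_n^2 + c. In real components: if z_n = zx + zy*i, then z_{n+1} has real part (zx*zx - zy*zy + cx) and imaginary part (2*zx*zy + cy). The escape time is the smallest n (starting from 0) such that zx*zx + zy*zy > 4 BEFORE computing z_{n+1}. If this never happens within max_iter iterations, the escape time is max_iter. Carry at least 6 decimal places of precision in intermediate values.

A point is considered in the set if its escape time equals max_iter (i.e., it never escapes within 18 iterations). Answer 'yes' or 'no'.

Answer: no

Derivation:
z_0 = 0 + 0i, c = -1.0170 + -0.7530i
Iter 1: z = -1.0170 + -0.7530i, |z|^2 = 1.6013
Iter 2: z = -0.5497 + 0.7786i, |z|^2 = 0.9084
Iter 3: z = -1.3210 + -1.6090i, |z|^2 = 4.3341
Escaped at iteration 3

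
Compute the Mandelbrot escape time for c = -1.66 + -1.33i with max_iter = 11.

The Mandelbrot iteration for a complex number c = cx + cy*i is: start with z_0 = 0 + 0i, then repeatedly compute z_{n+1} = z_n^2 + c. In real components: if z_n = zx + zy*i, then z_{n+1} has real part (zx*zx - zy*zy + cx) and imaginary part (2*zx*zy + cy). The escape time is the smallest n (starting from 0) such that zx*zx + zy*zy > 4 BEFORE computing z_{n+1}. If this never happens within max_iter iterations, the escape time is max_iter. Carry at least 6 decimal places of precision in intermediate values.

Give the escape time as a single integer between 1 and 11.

z_0 = 0 + 0i, c = -1.6600 + -1.3300i
Iter 1: z = -1.6600 + -1.3300i, |z|^2 = 4.5245
Escaped at iteration 1

Answer: 1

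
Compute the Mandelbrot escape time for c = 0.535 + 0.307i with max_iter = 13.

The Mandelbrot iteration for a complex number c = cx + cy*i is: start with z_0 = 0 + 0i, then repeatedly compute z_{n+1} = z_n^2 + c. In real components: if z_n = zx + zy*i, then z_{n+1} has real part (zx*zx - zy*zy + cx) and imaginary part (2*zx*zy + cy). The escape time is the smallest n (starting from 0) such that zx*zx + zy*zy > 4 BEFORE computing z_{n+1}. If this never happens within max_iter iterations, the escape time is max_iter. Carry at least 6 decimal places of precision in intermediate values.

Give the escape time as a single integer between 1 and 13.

z_0 = 0 + 0i, c = 0.5350 + 0.3070i
Iter 1: z = 0.5350 + 0.3070i, |z|^2 = 0.3805
Iter 2: z = 0.7270 + 0.6355i, |z|^2 = 0.9323
Iter 3: z = 0.6596 + 1.2310i, |z|^2 = 1.9504
Iter 4: z = -0.5452 + 1.9310i, |z|^2 = 4.0260
Escaped at iteration 4

Answer: 4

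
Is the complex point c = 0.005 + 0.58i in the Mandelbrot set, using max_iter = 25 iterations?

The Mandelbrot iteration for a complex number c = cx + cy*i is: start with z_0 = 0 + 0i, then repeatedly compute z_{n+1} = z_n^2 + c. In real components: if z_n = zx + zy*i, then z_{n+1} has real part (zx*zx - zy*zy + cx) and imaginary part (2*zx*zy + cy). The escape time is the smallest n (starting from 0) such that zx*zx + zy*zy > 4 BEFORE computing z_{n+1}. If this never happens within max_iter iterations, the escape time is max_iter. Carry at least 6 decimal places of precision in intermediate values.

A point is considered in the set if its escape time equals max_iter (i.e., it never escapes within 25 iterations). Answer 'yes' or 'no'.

z_0 = 0 + 0i, c = 0.0050 + 0.5800i
Iter 1: z = 0.0050 + 0.5800i, |z|^2 = 0.3364
Iter 2: z = -0.3314 + 0.5858i, |z|^2 = 0.4530
Iter 3: z = -0.2284 + 0.1918i, |z|^2 = 0.0889
Iter 4: z = 0.0204 + 0.4924i, |z|^2 = 0.2429
Iter 5: z = -0.2371 + 0.6001i, |z|^2 = 0.4163
Iter 6: z = -0.2989 + 0.2955i, |z|^2 = 0.1766
Iter 7: z = 0.0070 + 0.4034i, |z|^2 = 0.1628
Iter 8: z = -0.1577 + 0.5857i, |z|^2 = 0.3678
Iter 9: z = -0.3131 + 0.3953i, |z|^2 = 0.2543
Iter 10: z = -0.0532 + 0.3324i, |z|^2 = 0.1133
Iter 11: z = -0.1027 + 0.5446i, |z|^2 = 0.3071
Iter 12: z = -0.2811 + 0.4682i, |z|^2 = 0.2982
Iter 13: z = -0.1352 + 0.3168i, |z|^2 = 0.1187
Iter 14: z = -0.0771 + 0.4943i, |z|^2 = 0.2503
Iter 15: z = -0.2334 + 0.5038i, |z|^2 = 0.3083
Iter 16: z = -0.1943 + 0.3448i, |z|^2 = 0.1567
Iter 17: z = -0.0761 + 0.4460i, |z|^2 = 0.2047
Iter 18: z = -0.1881 + 0.5121i, |z|^2 = 0.2976
Iter 19: z = -0.2218 + 0.3873i, |z|^2 = 0.1992
Iter 20: z = -0.0958 + 0.4082i, |z|^2 = 0.1758
Iter 21: z = -0.1524 + 0.5018i, |z|^2 = 0.2750
Iter 22: z = -0.2236 + 0.4271i, |z|^2 = 0.2323
Iter 23: z = -0.1274 + 0.3891i, |z|^2 = 0.1676
Iter 24: z = -0.1301 + 0.4809i, |z|^2 = 0.2482
Did not escape in 25 iterations → in set

Answer: yes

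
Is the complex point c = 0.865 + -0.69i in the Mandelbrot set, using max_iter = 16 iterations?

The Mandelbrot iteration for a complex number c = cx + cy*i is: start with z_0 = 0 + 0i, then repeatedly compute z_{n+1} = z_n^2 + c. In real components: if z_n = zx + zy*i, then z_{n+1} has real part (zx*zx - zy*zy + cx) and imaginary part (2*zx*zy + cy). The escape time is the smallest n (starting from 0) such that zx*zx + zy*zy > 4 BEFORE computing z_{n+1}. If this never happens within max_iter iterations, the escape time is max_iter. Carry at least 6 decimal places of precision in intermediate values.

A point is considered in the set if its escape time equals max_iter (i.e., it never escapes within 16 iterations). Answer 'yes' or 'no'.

Answer: no

Derivation:
z_0 = 0 + 0i, c = 0.8650 + -0.6900i
Iter 1: z = 0.8650 + -0.6900i, |z|^2 = 1.2243
Iter 2: z = 1.1371 + -1.8837i, |z|^2 = 4.8414
Escaped at iteration 2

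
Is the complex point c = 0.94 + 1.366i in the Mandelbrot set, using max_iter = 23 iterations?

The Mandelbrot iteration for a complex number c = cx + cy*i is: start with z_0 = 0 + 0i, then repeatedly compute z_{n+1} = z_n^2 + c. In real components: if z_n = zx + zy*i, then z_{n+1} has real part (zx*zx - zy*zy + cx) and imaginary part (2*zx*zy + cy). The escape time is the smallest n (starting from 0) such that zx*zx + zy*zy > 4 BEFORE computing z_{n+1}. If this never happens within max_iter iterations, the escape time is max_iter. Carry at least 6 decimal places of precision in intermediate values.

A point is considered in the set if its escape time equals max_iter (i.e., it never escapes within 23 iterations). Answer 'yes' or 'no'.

z_0 = 0 + 0i, c = 0.9400 + 1.3660i
Iter 1: z = 0.9400 + 1.3660i, |z|^2 = 2.7496
Iter 2: z = -0.0424 + 3.9341i, |z|^2 = 15.4788
Escaped at iteration 2

Answer: no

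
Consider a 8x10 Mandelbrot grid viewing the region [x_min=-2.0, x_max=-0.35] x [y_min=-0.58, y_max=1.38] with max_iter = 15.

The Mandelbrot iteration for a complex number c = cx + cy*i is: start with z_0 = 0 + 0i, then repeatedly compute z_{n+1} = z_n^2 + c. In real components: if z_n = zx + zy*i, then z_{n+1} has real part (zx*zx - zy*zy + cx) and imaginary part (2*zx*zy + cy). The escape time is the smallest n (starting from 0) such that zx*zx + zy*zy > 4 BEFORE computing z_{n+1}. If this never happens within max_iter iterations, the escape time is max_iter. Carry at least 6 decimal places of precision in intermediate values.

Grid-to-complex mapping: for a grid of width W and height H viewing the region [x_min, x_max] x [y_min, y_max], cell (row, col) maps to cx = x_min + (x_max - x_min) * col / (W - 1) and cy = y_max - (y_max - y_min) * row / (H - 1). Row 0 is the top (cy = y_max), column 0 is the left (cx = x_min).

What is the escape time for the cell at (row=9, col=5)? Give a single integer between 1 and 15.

Answer: 5

Derivation:
z_0 = 0 + 0i, c = -0.8214 + -0.5800i
Iter 1: z = -0.8214 + -0.5800i, |z|^2 = 1.0111
Iter 2: z = -0.4831 + 0.3729i, |z|^2 = 0.3724
Iter 3: z = -0.7271 + -0.9402i, |z|^2 = 1.4127
Iter 4: z = -1.1768 + 0.7873i, |z|^2 = 2.0047
Iter 5: z = -0.0563 + -2.4330i, |z|^2 = 5.9225
Escaped at iteration 5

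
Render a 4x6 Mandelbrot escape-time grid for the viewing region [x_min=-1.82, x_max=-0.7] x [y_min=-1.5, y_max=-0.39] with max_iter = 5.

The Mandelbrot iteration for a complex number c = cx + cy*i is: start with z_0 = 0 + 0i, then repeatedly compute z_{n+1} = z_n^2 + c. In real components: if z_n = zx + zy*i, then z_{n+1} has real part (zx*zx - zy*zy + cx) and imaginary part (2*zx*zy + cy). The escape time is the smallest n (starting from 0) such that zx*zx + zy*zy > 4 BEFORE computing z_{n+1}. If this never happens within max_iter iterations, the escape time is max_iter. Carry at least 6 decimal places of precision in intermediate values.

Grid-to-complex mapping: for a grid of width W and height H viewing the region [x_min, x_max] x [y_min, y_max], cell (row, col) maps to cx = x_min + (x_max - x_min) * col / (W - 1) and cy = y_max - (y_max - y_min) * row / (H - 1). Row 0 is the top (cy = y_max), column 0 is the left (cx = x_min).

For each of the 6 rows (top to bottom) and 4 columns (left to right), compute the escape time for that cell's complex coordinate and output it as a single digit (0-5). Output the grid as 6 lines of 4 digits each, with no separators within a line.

Answer: 3455
3345
1334
1233
1223
1122

Derivation:
(row=0, col=0): c = -1.8200 + -0.3900i → escape time 3
(row=0, col=1): c = -1.4467 + -0.3900i → escape time 4
(row=0, col=2): c = -1.0733 + -0.3900i → escape time 5
(row=0, col=3): c = -0.7000 + -0.3900i → escape time 5
(row=1, col=0): c = -1.8200 + -0.6120i → escape time 3
(row=1, col=1): c = -1.4467 + -0.6120i → escape time 3
(row=1, col=2): c = -1.0733 + -0.6120i → escape time 4
(row=1, col=3): c = -0.7000 + -0.6120i → escape time 5
(row=2, col=0): c = -1.8200 + -0.8340i → escape time 1
(row=2, col=1): c = -1.4467 + -0.8340i → escape time 3
(row=2, col=2): c = -1.0733 + -0.8340i → escape time 3
(row=2, col=3): c = -0.7000 + -0.8340i → escape time 4
(row=3, col=0): c = -1.8200 + -1.0560i → escape time 1
(row=3, col=1): c = -1.4467 + -1.0560i → escape time 2
(row=3, col=2): c = -1.0733 + -1.0560i → escape time 3
(row=3, col=3): c = -0.7000 + -1.0560i → escape time 3
(row=4, col=0): c = -1.8200 + -1.2780i → escape time 1
(row=4, col=1): c = -1.4467 + -1.2780i → escape time 2
(row=4, col=2): c = -1.0733 + -1.2780i → escape time 2
(row=4, col=3): c = -0.7000 + -1.2780i → escape time 3
(row=5, col=0): c = -1.8200 + -1.5000i → escape time 1
(row=5, col=1): c = -1.4467 + -1.5000i → escape time 1
(row=5, col=2): c = -1.0733 + -1.5000i → escape time 2
(row=5, col=3): c = -0.7000 + -1.5000i → escape time 2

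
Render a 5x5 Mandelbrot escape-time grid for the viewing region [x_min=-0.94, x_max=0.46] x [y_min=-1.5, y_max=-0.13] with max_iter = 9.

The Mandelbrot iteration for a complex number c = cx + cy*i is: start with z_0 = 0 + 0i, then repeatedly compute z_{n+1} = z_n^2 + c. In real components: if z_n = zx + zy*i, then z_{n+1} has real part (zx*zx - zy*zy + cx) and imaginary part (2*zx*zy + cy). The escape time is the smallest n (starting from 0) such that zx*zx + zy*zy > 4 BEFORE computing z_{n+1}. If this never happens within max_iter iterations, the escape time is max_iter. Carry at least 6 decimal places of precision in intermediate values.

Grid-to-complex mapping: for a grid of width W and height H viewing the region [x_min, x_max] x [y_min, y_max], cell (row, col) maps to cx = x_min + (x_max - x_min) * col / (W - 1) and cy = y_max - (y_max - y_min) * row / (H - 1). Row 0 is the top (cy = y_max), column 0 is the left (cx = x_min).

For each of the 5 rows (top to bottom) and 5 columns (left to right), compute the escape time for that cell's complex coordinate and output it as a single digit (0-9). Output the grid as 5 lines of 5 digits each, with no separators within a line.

(row=0, col=0): c = -0.9400 + -0.1300i → escape time 9
(row=0, col=1): c = -0.5900 + -0.1300i → escape time 9
(row=0, col=2): c = -0.2400 + -0.1300i → escape time 9
(row=0, col=3): c = 0.1100 + -0.1300i → escape time 9
(row=0, col=4): c = 0.4600 + -0.1300i → escape time 6
(row=1, col=0): c = -0.9400 + -0.4725i → escape time 5
(row=1, col=1): c = -0.5900 + -0.4725i → escape time 9
(row=1, col=2): c = -0.2400 + -0.4725i → escape time 9
(row=1, col=3): c = 0.1100 + -0.4725i → escape time 9
(row=1, col=4): c = 0.4600 + -0.4725i → escape time 6
(row=2, col=0): c = -0.9400 + -0.8150i → escape time 3
(row=2, col=1): c = -0.5900 + -0.8150i → escape time 4
(row=2, col=2): c = -0.2400 + -0.8150i → escape time 9
(row=2, col=3): c = 0.1100 + -0.8150i → escape time 6
(row=2, col=4): c = 0.4600 + -0.8150i → escape time 3
(row=3, col=0): c = -0.9400 + -1.1575i → escape time 3
(row=3, col=1): c = -0.5900 + -1.1575i → escape time 3
(row=3, col=2): c = -0.2400 + -1.1575i → escape time 4
(row=3, col=3): c = 0.1100 + -1.1575i → escape time 3
(row=3, col=4): c = 0.4600 + -1.1575i → escape time 2
(row=4, col=0): c = -0.9400 + -1.5000i → escape time 2
(row=4, col=1): c = -0.5900 + -1.5000i → escape time 2
(row=4, col=2): c = -0.2400 + -1.5000i → escape time 2
(row=4, col=3): c = 0.1100 + -1.5000i → escape time 2
(row=4, col=4): c = 0.4600 + -1.5000i → escape time 2

Answer: 99996
59996
34963
33432
22222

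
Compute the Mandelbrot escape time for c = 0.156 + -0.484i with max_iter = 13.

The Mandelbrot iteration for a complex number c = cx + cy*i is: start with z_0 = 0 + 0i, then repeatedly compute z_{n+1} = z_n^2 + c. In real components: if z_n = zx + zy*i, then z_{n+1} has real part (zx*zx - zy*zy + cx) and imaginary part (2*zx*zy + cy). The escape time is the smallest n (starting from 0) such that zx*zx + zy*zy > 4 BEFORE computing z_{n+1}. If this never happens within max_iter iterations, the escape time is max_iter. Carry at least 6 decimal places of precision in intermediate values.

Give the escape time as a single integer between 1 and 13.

Answer: 13

Derivation:
z_0 = 0 + 0i, c = 0.1560 + -0.4840i
Iter 1: z = 0.1560 + -0.4840i, |z|^2 = 0.2586
Iter 2: z = -0.0539 + -0.6350i, |z|^2 = 0.4061
Iter 3: z = -0.2443 + -0.4155i, |z|^2 = 0.2324
Iter 4: z = 0.0430 + -0.2810i, |z|^2 = 0.0808
Iter 5: z = 0.0789 + -0.5082i, |z|^2 = 0.2645
Iter 6: z = -0.0960 + -0.5642i, |z|^2 = 0.3276
Iter 7: z = -0.1531 + -0.3756i, |z|^2 = 0.1646
Iter 8: z = 0.0383 + -0.3690i, |z|^2 = 0.1376
Iter 9: z = 0.0213 + -0.5123i, |z|^2 = 0.2629
Iter 10: z = -0.1060 + -0.5059i, |z|^2 = 0.2671
Iter 11: z = -0.0887 + -0.3768i, |z|^2 = 0.1498
Iter 12: z = 0.0219 + -0.4172i, |z|^2 = 0.1745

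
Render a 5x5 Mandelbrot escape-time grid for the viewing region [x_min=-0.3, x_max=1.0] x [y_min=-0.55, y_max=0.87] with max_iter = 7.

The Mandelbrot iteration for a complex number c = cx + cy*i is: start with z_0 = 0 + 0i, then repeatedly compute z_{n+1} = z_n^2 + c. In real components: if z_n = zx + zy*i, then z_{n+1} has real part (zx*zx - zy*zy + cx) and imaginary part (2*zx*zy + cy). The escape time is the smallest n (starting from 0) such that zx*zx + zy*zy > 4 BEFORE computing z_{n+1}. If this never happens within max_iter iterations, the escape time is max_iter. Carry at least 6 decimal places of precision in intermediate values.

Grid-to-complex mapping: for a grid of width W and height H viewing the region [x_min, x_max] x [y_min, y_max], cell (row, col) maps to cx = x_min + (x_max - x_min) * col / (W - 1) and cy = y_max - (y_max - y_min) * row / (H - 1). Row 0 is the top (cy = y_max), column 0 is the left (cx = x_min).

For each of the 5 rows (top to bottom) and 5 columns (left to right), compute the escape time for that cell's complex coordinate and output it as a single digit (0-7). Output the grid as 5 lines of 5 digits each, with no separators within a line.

(row=0, col=0): c = -0.3000 + 0.8700i → escape time 7
(row=0, col=1): c = 0.0250 + 0.8700i → escape time 7
(row=0, col=2): c = 0.3500 + 0.8700i → escape time 4
(row=0, col=3): c = 0.6750 + 0.8700i → escape time 2
(row=0, col=4): c = 1.0000 + 0.8700i → escape time 2
(row=1, col=0): c = -0.3000 + 0.5150i → escape time 7
(row=1, col=1): c = 0.0250 + 0.5150i → escape time 7
(row=1, col=2): c = 0.3500 + 0.5150i → escape time 7
(row=1, col=3): c = 0.6750 + 0.5150i → escape time 3
(row=1, col=4): c = 1.0000 + 0.5150i → escape time 2
(row=2, col=0): c = -0.3000 + 0.1600i → escape time 7
(row=2, col=1): c = 0.0250 + 0.1600i → escape time 7
(row=2, col=2): c = 0.3500 + 0.1600i → escape time 7
(row=2, col=3): c = 0.6750 + 0.1600i → escape time 3
(row=2, col=4): c = 1.0000 + 0.1600i → escape time 2
(row=3, col=0): c = -0.3000 + -0.1950i → escape time 7
(row=3, col=1): c = 0.0250 + -0.1950i → escape time 7
(row=3, col=2): c = 0.3500 + -0.1950i → escape time 7
(row=3, col=3): c = 0.6750 + -0.1950i → escape time 3
(row=3, col=4): c = 1.0000 + -0.1950i → escape time 2
(row=4, col=0): c = -0.3000 + -0.5500i → escape time 7
(row=4, col=1): c = 0.0250 + -0.5500i → escape time 7
(row=4, col=2): c = 0.3500 + -0.5500i → escape time 7
(row=4, col=3): c = 0.6750 + -0.5500i → escape time 3
(row=4, col=4): c = 1.0000 + -0.5500i → escape time 2

Answer: 77422
77732
77732
77732
77732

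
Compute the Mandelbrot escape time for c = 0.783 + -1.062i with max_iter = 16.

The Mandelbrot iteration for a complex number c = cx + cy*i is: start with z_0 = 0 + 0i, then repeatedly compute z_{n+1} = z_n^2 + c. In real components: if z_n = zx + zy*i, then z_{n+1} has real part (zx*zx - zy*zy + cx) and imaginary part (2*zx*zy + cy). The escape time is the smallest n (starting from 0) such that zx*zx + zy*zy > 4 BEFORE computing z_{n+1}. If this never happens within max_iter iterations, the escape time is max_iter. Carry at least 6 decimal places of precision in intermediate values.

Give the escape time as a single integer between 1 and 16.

Answer: 2

Derivation:
z_0 = 0 + 0i, c = 0.7830 + -1.0620i
Iter 1: z = 0.7830 + -1.0620i, |z|^2 = 1.7409
Iter 2: z = 0.2682 + -2.7251i, |z|^2 = 7.4981
Escaped at iteration 2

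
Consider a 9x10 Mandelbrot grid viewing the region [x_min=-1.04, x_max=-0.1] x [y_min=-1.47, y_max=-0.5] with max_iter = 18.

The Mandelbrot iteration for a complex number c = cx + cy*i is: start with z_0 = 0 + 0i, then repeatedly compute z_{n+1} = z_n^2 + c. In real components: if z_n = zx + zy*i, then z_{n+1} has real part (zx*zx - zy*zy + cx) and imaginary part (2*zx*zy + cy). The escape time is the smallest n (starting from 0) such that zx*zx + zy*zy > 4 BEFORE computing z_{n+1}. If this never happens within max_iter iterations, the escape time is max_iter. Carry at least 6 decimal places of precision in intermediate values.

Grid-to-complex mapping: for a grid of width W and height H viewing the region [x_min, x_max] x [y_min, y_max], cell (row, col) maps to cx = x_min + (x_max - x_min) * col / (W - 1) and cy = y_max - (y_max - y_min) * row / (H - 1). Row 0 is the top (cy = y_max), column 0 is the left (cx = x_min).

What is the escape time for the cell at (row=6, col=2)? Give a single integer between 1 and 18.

Answer: 3

Derivation:
z_0 = 0 + 0i, c = -0.8050 + -1.1467i
Iter 1: z = -0.8050 + -1.1467i, |z|^2 = 1.9629
Iter 2: z = -1.4718 + 0.6995i, |z|^2 = 2.6555
Iter 3: z = 0.8720 + -3.2056i, |z|^2 = 11.0365
Escaped at iteration 3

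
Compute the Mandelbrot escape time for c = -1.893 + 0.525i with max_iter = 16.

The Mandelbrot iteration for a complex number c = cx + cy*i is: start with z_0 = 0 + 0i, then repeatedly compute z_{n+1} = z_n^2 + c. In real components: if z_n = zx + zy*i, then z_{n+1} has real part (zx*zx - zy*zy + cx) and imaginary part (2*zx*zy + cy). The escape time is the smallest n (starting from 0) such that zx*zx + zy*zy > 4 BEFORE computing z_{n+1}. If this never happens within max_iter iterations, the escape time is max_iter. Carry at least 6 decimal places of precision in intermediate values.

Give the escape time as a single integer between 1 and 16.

Answer: 2

Derivation:
z_0 = 0 + 0i, c = -1.8930 + 0.5250i
Iter 1: z = -1.8930 + 0.5250i, |z|^2 = 3.8591
Iter 2: z = 1.4148 + -1.4627i, |z|^2 = 4.1411
Escaped at iteration 2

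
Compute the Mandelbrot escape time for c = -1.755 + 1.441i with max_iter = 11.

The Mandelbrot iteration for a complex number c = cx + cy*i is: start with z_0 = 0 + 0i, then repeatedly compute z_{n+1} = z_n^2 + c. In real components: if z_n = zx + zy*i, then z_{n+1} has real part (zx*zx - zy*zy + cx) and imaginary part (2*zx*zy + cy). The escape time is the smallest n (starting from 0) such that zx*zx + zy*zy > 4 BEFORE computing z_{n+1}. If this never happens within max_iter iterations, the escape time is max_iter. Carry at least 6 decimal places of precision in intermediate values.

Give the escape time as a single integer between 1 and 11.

z_0 = 0 + 0i, c = -1.7550 + 1.4410i
Iter 1: z = -1.7550 + 1.4410i, |z|^2 = 5.1565
Escaped at iteration 1

Answer: 1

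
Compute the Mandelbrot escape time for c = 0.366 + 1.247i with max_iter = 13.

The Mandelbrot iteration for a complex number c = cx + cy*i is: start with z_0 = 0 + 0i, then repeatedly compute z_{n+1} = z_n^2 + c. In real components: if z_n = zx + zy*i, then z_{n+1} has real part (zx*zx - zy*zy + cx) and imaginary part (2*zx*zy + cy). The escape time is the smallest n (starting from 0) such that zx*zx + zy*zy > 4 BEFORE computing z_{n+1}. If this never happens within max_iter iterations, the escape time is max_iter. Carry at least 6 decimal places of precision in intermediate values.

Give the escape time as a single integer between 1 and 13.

z_0 = 0 + 0i, c = 0.3660 + 1.2470i
Iter 1: z = 0.3660 + 1.2470i, |z|^2 = 1.6890
Iter 2: z = -1.0551 + 2.1598i, |z|^2 = 5.7779
Escaped at iteration 2

Answer: 2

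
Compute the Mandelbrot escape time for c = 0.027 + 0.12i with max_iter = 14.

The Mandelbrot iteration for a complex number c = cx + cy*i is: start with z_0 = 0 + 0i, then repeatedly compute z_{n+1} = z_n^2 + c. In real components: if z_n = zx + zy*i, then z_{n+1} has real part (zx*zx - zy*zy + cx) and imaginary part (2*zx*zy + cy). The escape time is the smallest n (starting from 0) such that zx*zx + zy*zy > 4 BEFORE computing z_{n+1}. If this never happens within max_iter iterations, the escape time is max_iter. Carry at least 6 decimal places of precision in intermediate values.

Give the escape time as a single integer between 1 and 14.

Answer: 14

Derivation:
z_0 = 0 + 0i, c = 0.0270 + 0.1200i
Iter 1: z = 0.0270 + 0.1200i, |z|^2 = 0.0151
Iter 2: z = 0.0133 + 0.1265i, |z|^2 = 0.0162
Iter 3: z = 0.0112 + 0.1234i, |z|^2 = 0.0153
Iter 4: z = 0.0119 + 0.1228i, |z|^2 = 0.0152
Iter 5: z = 0.0121 + 0.1229i, |z|^2 = 0.0153
Iter 6: z = 0.0120 + 0.1230i, |z|^2 = 0.0153
Iter 7: z = 0.0120 + 0.1230i, |z|^2 = 0.0153
Iter 8: z = 0.0120 + 0.1230i, |z|^2 = 0.0153
Iter 9: z = 0.0120 + 0.1230i, |z|^2 = 0.0153
Iter 10: z = 0.0120 + 0.1230i, |z|^2 = 0.0153
Iter 11: z = 0.0120 + 0.1230i, |z|^2 = 0.0153
Iter 12: z = 0.0120 + 0.1230i, |z|^2 = 0.0153
Iter 13: z = 0.0120 + 0.1230i, |z|^2 = 0.0153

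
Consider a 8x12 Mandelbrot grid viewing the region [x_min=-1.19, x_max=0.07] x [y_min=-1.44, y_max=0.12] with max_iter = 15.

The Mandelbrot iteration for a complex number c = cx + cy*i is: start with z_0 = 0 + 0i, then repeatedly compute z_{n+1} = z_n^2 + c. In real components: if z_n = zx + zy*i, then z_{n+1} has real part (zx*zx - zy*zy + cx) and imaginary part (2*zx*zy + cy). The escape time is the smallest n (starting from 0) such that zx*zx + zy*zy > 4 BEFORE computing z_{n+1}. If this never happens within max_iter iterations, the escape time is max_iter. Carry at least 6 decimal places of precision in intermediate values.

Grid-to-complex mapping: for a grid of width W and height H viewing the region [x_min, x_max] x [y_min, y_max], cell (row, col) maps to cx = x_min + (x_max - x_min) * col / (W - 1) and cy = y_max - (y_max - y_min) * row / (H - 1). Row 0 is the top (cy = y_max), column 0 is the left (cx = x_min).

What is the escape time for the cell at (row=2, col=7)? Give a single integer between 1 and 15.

Answer: 15

Derivation:
z_0 = 0 + 0i, c = 0.0700 + -0.1636i
Iter 1: z = 0.0700 + -0.1636i, |z|^2 = 0.0317
Iter 2: z = 0.0481 + -0.1865i, |z|^2 = 0.0371
Iter 3: z = 0.0375 + -0.1816i, |z|^2 = 0.0344
Iter 4: z = 0.0384 + -0.1773i, |z|^2 = 0.0329
Iter 5: z = 0.0401 + -0.1773i, |z|^2 = 0.0330
Iter 6: z = 0.0402 + -0.1778i, |z|^2 = 0.0332
Iter 7: z = 0.0400 + -0.1779i, |z|^2 = 0.0333
Iter 8: z = 0.0399 + -0.1779i, |z|^2 = 0.0332
Iter 9: z = 0.0400 + -0.1778i, |z|^2 = 0.0332
Iter 10: z = 0.0400 + -0.1778i, |z|^2 = 0.0332
Iter 11: z = 0.0400 + -0.1779i, |z|^2 = 0.0332
Iter 12: z = 0.0400 + -0.1779i, |z|^2 = 0.0332
Iter 13: z = 0.0400 + -0.1779i, |z|^2 = 0.0332
Iter 14: z = 0.0400 + -0.1779i, |z|^2 = 0.0332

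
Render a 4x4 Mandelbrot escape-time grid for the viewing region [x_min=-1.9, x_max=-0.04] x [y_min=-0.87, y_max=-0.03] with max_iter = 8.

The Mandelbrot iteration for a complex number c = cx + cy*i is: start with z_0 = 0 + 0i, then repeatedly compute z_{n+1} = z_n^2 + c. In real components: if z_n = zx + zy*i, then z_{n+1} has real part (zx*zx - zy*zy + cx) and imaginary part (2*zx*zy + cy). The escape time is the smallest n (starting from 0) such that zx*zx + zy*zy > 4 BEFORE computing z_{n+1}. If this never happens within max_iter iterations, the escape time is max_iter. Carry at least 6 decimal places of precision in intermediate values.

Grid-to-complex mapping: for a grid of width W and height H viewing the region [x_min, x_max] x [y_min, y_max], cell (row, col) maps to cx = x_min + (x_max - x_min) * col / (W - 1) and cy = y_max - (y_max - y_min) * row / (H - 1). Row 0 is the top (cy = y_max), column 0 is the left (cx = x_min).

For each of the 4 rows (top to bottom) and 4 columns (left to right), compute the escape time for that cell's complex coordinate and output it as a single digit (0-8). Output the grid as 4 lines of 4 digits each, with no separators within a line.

(row=0, col=0): c = -1.9000 + -0.0300i → escape time 6
(row=0, col=1): c = -1.2800 + -0.0300i → escape time 8
(row=0, col=2): c = -0.6600 + -0.0300i → escape time 8
(row=0, col=3): c = -0.0400 + -0.0300i → escape time 8
(row=1, col=0): c = -1.9000 + -0.3100i → escape time 3
(row=1, col=1): c = -1.2800 + -0.3100i → escape time 8
(row=1, col=2): c = -0.6600 + -0.3100i → escape time 8
(row=1, col=3): c = -0.0400 + -0.3100i → escape time 8
(row=2, col=0): c = -1.9000 + -0.5900i → escape time 2
(row=2, col=1): c = -1.2800 + -0.5900i → escape time 3
(row=2, col=2): c = -0.6600 + -0.5900i → escape time 7
(row=2, col=3): c = -0.0400 + -0.5900i → escape time 8
(row=3, col=0): c = -1.9000 + -0.8700i → escape time 1
(row=3, col=1): c = -1.2800 + -0.8700i → escape time 3
(row=3, col=2): c = -0.6600 + -0.8700i → escape time 4
(row=3, col=3): c = -0.0400 + -0.8700i → escape time 8

Answer: 6888
3888
2378
1348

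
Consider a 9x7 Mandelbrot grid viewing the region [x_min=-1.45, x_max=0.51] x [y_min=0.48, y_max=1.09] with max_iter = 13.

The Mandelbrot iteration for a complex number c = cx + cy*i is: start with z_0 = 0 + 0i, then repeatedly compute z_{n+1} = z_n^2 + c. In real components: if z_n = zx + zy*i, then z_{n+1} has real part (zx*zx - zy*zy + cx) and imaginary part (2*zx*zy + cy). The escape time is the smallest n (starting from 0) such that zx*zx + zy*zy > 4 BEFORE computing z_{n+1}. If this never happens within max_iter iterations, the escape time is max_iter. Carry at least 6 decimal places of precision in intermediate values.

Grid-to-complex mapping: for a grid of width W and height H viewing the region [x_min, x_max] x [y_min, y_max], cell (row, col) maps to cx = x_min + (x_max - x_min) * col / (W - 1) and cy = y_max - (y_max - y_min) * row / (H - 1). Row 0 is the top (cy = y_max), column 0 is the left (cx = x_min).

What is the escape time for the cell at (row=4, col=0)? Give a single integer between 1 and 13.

Answer: 3

Derivation:
z_0 = 0 + 0i, c = -1.4500 + 0.6833i
Iter 1: z = -1.4500 + 0.6833i, |z|^2 = 2.5694
Iter 2: z = 0.1856 + -1.2983i, |z|^2 = 1.7201
Iter 3: z = -3.1012 + 0.2015i, |z|^2 = 9.6583
Escaped at iteration 3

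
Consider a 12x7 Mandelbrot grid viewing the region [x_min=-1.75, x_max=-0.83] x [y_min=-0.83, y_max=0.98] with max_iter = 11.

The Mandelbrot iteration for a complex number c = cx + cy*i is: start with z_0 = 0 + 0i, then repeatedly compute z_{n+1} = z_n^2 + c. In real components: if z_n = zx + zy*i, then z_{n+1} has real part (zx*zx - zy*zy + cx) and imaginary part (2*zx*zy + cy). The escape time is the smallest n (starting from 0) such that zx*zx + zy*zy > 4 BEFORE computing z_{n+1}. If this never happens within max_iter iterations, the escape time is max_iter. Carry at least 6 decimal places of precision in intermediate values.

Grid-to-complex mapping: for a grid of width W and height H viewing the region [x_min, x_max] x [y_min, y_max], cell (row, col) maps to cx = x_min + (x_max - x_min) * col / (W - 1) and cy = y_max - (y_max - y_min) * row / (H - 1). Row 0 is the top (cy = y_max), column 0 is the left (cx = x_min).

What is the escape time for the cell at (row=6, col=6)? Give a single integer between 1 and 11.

Answer: 3

Derivation:
z_0 = 0 + 0i, c = -1.2482 + -0.8300i
Iter 1: z = -1.2482 + -0.8300i, |z|^2 = 2.2469
Iter 2: z = -0.3791 + 1.2420i, |z|^2 = 1.6863
Iter 3: z = -2.6470 + -1.7717i, |z|^2 = 10.1455
Escaped at iteration 3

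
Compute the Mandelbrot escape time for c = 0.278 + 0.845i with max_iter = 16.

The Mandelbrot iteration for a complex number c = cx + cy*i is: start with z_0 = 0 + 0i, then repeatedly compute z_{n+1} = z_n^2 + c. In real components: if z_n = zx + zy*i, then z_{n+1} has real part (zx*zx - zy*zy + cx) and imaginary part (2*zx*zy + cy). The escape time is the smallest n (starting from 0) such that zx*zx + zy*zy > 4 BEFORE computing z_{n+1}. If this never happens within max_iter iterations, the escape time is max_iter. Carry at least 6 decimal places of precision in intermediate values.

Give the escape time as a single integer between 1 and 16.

z_0 = 0 + 0i, c = 0.2780 + 0.8450i
Iter 1: z = 0.2780 + 0.8450i, |z|^2 = 0.7913
Iter 2: z = -0.3587 + 1.3148i, |z|^2 = 1.8574
Iter 3: z = -1.3221 + -0.0984i, |z|^2 = 1.7575
Iter 4: z = 2.0162 + 1.1051i, |z|^2 = 5.2861
Escaped at iteration 4

Answer: 4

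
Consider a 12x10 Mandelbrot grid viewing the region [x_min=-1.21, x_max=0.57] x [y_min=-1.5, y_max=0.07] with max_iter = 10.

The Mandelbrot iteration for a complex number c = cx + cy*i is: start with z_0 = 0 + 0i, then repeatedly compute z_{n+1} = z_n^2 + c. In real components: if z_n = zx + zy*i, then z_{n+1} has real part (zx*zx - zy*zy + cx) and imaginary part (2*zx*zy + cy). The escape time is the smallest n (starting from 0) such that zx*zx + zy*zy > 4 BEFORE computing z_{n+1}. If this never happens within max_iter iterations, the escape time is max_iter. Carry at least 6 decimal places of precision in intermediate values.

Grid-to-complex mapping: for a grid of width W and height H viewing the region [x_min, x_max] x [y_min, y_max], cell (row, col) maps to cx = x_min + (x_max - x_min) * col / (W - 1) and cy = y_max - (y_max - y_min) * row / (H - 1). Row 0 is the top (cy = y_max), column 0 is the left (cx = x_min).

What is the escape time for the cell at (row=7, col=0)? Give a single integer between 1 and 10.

z_0 = 0 + 0i, c = -1.2100 + -1.1511i
Iter 1: z = -1.2100 + -1.1511i, |z|^2 = 2.7892
Iter 2: z = -1.0710 + 1.6346i, |z|^2 = 3.8188
Iter 3: z = -2.7349 + -4.6522i, |z|^2 = 29.1230
Escaped at iteration 3

Answer: 3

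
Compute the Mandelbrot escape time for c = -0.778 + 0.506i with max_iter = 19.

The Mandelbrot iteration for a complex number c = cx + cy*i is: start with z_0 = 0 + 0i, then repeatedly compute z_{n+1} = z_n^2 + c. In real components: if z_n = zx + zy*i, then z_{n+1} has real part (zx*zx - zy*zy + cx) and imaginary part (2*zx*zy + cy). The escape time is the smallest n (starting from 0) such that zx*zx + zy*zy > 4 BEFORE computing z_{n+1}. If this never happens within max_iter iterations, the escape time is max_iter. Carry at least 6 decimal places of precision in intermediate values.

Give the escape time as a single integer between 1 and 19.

Answer: 6

Derivation:
z_0 = 0 + 0i, c = -0.7780 + 0.5060i
Iter 1: z = -0.7780 + 0.5060i, |z|^2 = 0.8613
Iter 2: z = -0.4288 + -0.2813i, |z|^2 = 0.2630
Iter 3: z = -0.6733 + 0.7472i, |z|^2 = 1.0117
Iter 4: z = -0.8830 + -0.5003i, |z|^2 = 1.0300
Iter 5: z = -0.2486 + 1.3895i, |z|^2 = 1.9925
Iter 6: z = -2.6469 + -0.1847i, |z|^2 = 7.0404
Escaped at iteration 6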